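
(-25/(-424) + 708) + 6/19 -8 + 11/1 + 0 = 5730835/8056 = 711.37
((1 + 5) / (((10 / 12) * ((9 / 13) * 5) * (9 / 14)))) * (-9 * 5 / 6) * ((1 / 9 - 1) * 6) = 5824 / 45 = 129.42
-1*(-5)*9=45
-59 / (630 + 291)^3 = -59 / 781229961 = -0.00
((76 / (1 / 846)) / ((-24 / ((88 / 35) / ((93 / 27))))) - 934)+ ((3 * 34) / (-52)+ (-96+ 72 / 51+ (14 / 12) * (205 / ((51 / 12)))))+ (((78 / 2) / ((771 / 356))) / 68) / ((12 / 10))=-180535922226 / 61624745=-2929.60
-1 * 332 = -332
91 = 91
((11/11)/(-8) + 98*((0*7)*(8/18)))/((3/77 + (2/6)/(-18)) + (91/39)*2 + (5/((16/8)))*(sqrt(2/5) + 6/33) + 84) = -770583429/549355765564 + 4322241*sqrt(10)/549355765564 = -0.00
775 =775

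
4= 4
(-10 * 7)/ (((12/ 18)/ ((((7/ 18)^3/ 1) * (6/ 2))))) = -18.53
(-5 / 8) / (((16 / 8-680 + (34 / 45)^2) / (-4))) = -10125 / 2743588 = -0.00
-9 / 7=-1.29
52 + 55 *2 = 162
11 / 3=3.67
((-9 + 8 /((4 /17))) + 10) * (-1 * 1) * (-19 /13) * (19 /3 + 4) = 20615 /39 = 528.59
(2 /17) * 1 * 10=20 /17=1.18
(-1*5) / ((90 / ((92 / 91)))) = -46 / 819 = -0.06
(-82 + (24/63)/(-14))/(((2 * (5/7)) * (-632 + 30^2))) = -6029/28140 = -0.21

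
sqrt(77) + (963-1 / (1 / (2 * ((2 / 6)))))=sqrt(77) + 2887 / 3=971.11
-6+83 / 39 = -151 / 39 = -3.87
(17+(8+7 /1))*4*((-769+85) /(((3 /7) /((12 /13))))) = -2451456 /13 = -188573.54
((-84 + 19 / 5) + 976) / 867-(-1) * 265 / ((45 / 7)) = 549532 / 13005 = 42.26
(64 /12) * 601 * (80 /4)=192320 /3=64106.67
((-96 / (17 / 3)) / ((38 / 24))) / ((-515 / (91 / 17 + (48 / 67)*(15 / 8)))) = 0.14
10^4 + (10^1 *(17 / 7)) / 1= 70170 / 7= 10024.29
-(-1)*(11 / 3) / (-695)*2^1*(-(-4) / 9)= -88 / 18765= -0.00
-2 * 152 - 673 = -977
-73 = -73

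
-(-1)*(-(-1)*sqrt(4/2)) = 1.41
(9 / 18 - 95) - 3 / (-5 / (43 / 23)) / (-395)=-8585583 / 90850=-94.50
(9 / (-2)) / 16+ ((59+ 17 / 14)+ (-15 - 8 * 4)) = 2897 / 224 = 12.93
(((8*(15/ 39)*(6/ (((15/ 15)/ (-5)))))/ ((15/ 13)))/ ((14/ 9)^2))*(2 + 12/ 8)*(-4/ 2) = 1620/ 7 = 231.43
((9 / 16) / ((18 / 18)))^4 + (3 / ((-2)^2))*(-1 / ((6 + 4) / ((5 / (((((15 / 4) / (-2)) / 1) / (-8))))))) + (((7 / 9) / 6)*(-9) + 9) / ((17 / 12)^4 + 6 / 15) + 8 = 1243942858489 / 150430351360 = 8.27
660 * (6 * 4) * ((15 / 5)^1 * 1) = 47520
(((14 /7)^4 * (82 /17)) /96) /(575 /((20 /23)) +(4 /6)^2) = 12 /9877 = 0.00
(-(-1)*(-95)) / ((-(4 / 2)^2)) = 95 / 4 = 23.75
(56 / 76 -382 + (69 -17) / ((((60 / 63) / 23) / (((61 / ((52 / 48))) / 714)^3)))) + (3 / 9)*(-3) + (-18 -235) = -634.65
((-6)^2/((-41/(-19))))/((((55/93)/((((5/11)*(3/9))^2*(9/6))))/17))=901170/54571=16.51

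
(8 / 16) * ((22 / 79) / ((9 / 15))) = 55 / 237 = 0.23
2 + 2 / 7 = 2.29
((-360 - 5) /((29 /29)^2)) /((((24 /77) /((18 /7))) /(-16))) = 48180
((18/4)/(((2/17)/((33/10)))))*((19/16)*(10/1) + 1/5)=2438667/1600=1524.17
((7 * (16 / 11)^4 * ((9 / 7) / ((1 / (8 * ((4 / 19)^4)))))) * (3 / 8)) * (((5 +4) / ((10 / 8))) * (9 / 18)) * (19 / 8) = 1019215872 / 502113095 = 2.03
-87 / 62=-1.40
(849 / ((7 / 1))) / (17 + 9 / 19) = 16131 / 2324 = 6.94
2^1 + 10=12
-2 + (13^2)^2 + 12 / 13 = 371279 / 13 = 28559.92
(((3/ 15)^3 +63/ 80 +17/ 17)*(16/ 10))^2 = 12895281/ 1562500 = 8.25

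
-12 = -12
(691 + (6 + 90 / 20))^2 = 1968409 / 4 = 492102.25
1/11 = 0.09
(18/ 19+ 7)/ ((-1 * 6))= -151/ 114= -1.32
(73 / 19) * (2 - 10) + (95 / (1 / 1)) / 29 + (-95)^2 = 4957644 / 551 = 8997.54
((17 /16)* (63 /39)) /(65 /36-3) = -3213 /2236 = -1.44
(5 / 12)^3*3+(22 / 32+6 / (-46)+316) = 316.77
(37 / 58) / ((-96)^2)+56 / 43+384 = 8856061495 / 22984704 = 385.30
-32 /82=-0.39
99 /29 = 3.41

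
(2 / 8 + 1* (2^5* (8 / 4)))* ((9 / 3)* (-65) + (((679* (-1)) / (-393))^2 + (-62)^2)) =72479839297 / 308898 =234640.04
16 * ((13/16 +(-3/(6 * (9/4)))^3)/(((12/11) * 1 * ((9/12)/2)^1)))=31.35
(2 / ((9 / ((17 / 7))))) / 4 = 17 / 126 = 0.13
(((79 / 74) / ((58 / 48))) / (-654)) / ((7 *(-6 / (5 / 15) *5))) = 79 / 36841455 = 0.00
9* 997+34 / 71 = 637117 / 71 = 8973.48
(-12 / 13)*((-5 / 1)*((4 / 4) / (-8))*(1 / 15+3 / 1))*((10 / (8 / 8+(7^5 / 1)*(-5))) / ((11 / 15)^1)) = 0.00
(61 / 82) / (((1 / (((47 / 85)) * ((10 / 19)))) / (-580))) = -125.57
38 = 38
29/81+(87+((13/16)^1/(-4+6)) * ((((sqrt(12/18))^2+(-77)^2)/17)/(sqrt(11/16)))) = 7076/81+231257 * sqrt(11)/4488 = 258.26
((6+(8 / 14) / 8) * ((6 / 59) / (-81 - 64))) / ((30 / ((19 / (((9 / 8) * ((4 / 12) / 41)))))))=-52972 / 179655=-0.29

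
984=984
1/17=0.06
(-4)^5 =-1024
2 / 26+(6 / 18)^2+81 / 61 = 10819 / 7137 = 1.52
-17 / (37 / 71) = -1207 / 37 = -32.62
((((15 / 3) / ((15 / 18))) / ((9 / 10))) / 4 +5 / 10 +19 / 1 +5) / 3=157 / 18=8.72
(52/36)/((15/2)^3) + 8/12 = 20354/30375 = 0.67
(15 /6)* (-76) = -190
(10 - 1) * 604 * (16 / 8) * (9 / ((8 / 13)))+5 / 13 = 159003.38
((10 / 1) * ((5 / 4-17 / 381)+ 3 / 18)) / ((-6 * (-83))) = 3485 / 126492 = 0.03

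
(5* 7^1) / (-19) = -35 / 19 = -1.84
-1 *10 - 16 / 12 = -34 / 3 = -11.33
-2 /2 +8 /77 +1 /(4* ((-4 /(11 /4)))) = -5263 /4928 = -1.07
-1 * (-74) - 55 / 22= 71.50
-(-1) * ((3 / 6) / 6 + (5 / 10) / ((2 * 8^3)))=515 / 6144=0.08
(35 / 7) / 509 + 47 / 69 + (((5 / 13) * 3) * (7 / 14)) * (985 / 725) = 39054583 / 26481234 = 1.47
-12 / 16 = -3 / 4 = -0.75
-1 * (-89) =89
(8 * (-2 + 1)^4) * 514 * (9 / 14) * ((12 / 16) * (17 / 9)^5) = 729806498 / 15309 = 47671.73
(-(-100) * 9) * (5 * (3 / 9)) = 1500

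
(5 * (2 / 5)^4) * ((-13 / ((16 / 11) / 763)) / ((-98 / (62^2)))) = 29958214 / 875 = 34237.96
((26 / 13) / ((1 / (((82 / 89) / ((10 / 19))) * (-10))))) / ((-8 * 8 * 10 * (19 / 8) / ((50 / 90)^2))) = 205 / 28836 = 0.01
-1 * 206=-206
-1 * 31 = -31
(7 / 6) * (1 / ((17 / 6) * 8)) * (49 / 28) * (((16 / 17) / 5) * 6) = 147 / 1445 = 0.10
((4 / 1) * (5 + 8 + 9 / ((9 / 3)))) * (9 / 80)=36 / 5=7.20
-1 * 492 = -492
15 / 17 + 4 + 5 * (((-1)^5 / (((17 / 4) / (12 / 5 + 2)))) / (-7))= 669 / 119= 5.62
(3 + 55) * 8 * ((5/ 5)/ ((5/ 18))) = 8352/ 5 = 1670.40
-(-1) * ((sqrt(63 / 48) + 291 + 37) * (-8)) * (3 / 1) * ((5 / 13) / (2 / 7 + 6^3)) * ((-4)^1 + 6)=-275520 / 9841 - 210 * sqrt(21) / 9841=-28.09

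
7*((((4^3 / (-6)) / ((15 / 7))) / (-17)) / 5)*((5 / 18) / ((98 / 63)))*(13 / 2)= 364 / 765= 0.48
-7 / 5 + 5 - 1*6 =-12 / 5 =-2.40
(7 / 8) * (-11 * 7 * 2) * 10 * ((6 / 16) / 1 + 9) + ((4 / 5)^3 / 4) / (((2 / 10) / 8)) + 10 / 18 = -12627.14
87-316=-229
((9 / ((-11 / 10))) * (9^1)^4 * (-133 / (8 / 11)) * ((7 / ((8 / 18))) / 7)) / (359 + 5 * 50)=16828965 / 464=36269.32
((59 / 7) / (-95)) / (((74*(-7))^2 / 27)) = -1593 / 178435460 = -0.00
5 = 5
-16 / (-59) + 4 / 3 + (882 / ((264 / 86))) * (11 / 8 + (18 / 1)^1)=173466619 / 31152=5568.39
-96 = -96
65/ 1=65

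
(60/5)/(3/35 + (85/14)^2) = 11760/36209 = 0.32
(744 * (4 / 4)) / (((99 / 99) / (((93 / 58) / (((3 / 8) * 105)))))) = 30752 / 1015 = 30.30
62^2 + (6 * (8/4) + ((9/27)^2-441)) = 30736/9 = 3415.11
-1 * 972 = -972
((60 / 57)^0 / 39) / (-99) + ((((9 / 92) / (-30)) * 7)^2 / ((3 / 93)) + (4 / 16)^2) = 256184231 / 3267950400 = 0.08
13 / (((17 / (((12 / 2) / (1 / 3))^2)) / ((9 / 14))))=159.28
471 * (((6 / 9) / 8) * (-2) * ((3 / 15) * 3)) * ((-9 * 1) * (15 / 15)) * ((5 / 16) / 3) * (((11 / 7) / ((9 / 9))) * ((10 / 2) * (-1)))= -77715 / 224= -346.94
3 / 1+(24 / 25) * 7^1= 243 / 25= 9.72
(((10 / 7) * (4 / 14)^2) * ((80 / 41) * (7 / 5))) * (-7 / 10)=-64 / 287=-0.22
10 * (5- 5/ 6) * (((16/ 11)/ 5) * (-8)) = -3200/ 33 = -96.97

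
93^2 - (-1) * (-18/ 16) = 69183/ 8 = 8647.88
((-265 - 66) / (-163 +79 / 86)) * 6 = 170796 / 13939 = 12.25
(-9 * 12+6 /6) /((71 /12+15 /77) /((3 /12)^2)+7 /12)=-32956 /30297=-1.09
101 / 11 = 9.18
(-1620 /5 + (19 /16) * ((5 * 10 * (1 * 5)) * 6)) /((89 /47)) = 273963 /356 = 769.56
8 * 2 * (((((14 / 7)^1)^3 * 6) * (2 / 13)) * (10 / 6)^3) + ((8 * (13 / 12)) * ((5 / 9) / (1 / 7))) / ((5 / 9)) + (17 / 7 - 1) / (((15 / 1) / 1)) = 497764 / 819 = 607.77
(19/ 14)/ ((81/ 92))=874/ 567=1.54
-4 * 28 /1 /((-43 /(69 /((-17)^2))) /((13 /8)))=12558 /12427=1.01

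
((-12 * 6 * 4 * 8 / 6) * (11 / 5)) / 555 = -1408 / 925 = -1.52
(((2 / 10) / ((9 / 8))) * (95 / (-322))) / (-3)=76 / 4347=0.02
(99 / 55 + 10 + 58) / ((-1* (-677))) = 349 / 3385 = 0.10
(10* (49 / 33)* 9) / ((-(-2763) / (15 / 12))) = 1225 / 20262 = 0.06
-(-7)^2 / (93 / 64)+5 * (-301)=-143101 / 93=-1538.72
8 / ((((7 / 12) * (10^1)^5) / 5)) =3 / 4375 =0.00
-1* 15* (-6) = 90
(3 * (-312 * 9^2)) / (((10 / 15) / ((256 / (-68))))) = 7278336 / 17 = 428137.41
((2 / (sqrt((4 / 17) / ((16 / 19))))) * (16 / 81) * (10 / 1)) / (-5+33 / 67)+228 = 228 - 21440 * sqrt(323) / 232389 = 226.34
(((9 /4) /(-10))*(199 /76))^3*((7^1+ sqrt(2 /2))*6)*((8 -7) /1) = -17234870013 /1755904000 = -9.82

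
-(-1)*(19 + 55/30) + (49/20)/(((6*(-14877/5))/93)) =2477981/119016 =20.82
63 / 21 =3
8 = 8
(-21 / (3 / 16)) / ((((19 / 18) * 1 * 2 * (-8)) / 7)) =882 / 19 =46.42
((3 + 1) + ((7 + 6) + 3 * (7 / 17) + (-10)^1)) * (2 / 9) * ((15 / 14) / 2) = 50 / 51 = 0.98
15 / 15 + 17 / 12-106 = -1243 / 12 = -103.58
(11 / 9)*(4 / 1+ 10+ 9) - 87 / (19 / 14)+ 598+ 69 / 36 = 385723 / 684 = 563.92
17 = 17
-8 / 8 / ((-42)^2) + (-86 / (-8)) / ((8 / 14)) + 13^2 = 1325201 / 7056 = 187.81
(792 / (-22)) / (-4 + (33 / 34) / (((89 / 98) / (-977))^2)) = -2423826 / 75629926943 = -0.00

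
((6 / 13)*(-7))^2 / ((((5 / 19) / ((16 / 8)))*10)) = 33516 / 4225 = 7.93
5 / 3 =1.67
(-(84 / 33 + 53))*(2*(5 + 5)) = -12220 / 11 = -1110.91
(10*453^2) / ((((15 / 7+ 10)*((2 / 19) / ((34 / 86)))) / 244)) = 6659442468 / 43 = 154870755.07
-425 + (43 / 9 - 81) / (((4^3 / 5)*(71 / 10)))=-425.84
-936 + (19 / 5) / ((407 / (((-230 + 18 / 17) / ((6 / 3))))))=-32417894 / 34595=-937.07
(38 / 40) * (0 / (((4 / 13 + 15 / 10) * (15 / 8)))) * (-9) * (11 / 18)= 0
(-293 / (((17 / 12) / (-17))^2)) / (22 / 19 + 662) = -11134 / 175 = -63.62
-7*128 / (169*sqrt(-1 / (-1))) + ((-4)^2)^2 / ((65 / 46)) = 148608 / 845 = 175.87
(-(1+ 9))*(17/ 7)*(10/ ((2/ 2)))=-1700/ 7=-242.86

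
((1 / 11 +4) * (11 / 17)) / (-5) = -9 / 17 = -0.53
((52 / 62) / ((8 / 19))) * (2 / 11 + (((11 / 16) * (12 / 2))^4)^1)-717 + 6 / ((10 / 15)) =-731385571 / 5586944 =-130.91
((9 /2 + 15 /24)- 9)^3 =-29791 /512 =-58.19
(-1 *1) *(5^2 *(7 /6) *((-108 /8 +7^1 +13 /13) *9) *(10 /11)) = 2625 /2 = 1312.50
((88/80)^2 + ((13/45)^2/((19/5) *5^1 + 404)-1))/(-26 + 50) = 720199/82231200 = 0.01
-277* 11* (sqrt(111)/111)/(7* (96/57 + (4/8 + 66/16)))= -463144* sqrt(111)/745143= -6.55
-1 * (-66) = 66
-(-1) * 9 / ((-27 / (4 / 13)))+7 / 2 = 265 / 78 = 3.40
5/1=5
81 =81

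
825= 825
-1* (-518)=518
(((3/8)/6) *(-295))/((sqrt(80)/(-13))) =767 *sqrt(5)/64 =26.80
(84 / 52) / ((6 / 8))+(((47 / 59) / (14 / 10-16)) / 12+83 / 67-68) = -2908618417 / 45016764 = -64.61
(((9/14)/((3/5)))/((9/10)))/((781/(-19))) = -475/16401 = -0.03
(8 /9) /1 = 8 /9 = 0.89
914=914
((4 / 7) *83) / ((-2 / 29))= -4814 / 7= -687.71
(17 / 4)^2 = 289 / 16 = 18.06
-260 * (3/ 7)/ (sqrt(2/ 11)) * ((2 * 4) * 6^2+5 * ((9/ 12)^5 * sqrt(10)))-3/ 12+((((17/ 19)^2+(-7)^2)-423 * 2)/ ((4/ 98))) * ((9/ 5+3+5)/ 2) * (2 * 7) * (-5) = -112320 * sqrt(22)/ 7-236925 * sqrt(55)/ 1792+9661604431/ 1444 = 6614620.21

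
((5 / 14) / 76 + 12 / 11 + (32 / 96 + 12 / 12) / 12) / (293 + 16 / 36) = 127111 / 30910264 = 0.00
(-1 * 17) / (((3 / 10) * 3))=-170 / 9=-18.89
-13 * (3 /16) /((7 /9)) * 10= -1755 /56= -31.34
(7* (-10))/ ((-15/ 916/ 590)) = 7566160/ 3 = 2522053.33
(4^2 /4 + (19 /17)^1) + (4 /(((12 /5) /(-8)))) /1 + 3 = -5.22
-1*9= -9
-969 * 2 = -1938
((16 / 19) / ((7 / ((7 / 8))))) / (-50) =-1 / 475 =-0.00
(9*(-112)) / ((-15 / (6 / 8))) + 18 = 342 / 5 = 68.40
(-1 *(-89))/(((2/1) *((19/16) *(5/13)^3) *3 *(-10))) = -782132/35625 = -21.95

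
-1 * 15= -15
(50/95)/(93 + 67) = 1/304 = 0.00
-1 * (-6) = 6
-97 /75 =-1.29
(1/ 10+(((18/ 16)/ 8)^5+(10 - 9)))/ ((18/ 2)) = 5905875277/ 48318382080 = 0.12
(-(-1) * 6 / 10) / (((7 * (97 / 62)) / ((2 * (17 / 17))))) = 372 / 3395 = 0.11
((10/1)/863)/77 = 10/66451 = 0.00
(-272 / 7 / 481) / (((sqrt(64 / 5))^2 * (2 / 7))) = -85 / 3848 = -0.02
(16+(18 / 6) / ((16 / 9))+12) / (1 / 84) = 9975 / 4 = 2493.75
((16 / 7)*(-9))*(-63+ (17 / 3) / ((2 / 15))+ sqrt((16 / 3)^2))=312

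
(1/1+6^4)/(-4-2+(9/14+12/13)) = -236054/807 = -292.51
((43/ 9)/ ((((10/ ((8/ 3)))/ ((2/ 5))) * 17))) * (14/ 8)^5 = 0.49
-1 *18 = -18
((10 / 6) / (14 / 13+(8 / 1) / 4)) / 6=13 / 144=0.09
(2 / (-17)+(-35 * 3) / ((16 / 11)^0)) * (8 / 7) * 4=-57184 / 119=-480.54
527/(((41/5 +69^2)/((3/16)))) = 7905/381536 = 0.02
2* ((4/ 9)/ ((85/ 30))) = 16/ 51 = 0.31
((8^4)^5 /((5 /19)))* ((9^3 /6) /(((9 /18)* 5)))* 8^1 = 42584308694158499905536 /25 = 1703372347766339996221.44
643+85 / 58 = 644.47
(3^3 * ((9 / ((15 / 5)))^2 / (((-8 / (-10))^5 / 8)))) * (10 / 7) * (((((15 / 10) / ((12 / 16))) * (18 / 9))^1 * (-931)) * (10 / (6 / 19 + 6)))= -3198234375 / 64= -49972412.11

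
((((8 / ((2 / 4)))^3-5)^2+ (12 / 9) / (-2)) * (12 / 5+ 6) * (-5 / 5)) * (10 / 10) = -702923774 / 5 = -140584754.80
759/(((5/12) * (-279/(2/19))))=-2024/2945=-0.69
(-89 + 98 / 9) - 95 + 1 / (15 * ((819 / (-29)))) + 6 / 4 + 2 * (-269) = -17435203 / 24570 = -709.61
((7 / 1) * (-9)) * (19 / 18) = -133 / 2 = -66.50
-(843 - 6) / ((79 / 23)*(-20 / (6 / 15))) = 19251 / 3950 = 4.87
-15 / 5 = -3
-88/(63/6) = -176/21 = -8.38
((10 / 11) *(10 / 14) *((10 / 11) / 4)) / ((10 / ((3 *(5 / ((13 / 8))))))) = 1500 / 11011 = 0.14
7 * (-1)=-7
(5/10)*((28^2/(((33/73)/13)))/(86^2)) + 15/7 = 1566269/427119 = 3.67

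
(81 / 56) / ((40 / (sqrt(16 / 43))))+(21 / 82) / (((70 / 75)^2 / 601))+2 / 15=81 * sqrt(43) / 24080+6089717 / 34440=176.84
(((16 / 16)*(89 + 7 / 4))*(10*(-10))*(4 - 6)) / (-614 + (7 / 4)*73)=-14520 / 389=-37.33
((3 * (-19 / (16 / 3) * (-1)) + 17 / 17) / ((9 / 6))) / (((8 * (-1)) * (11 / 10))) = -85 / 96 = -0.89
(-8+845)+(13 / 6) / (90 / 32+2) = 193451 / 231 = 837.45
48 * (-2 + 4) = 96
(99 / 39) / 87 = 11 / 377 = 0.03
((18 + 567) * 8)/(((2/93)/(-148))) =-32207760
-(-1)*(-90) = -90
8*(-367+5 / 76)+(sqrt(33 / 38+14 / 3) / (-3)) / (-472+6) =-55774 / 19+sqrt(71934) / 159372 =-2935.47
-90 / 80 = -9 / 8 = -1.12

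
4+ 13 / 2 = 21 / 2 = 10.50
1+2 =3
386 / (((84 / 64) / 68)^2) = 1036111.53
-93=-93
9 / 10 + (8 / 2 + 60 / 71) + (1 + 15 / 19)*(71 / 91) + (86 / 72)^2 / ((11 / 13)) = 77241623383 / 8750261520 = 8.83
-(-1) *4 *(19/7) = 76/7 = 10.86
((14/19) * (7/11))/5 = 98/1045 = 0.09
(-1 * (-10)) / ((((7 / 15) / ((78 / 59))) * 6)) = 1950 / 413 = 4.72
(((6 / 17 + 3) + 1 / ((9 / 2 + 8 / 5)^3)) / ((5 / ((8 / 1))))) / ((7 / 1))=103639336 / 135053695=0.77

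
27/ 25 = 1.08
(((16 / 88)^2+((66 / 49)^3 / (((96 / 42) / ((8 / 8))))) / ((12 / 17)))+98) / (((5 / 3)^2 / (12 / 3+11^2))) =72880104375 / 16269176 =4479.64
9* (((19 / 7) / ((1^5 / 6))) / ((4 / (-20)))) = -732.86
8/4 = 2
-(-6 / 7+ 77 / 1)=-533 / 7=-76.14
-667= -667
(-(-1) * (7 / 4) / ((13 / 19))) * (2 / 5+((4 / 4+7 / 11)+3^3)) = 212401 / 2860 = 74.27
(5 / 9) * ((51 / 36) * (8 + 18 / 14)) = 5525 / 756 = 7.31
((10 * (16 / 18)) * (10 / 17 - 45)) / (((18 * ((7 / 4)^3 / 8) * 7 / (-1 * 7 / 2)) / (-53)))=-409753600 / 472311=-867.55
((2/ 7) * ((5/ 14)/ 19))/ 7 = 0.00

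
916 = 916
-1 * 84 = -84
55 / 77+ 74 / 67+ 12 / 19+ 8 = 93123 / 8911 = 10.45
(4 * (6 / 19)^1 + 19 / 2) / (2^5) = 409 / 1216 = 0.34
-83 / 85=-0.98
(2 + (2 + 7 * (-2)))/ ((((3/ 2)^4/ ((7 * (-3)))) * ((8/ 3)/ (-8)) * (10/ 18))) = -224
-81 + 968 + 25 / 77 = 68324 / 77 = 887.32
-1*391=-391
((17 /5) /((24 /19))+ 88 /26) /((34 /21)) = 66353 /17680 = 3.75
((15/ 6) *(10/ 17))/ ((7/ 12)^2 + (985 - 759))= 3600/ 554081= 0.01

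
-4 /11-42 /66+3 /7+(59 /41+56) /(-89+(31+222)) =-10411 /47068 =-0.22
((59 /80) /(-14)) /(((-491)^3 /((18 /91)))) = 531 /6032174490160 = 0.00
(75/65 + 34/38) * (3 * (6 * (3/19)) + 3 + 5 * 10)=536866/4693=114.40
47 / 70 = 0.67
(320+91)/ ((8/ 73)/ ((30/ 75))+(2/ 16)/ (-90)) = 21602160/ 14327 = 1507.79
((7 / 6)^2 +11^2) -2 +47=6025 / 36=167.36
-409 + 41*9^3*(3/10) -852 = 77057/10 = 7705.70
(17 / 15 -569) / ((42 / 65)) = -55367 / 63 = -878.84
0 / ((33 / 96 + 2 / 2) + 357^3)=0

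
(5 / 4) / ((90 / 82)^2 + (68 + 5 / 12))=25215 / 1404401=0.02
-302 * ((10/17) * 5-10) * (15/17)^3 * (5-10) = -611550000/83521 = -7322.11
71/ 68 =1.04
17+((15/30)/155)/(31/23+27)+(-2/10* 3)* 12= 1980799/202120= 9.80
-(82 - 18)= -64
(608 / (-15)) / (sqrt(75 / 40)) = -1216 * sqrt(30) / 225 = -29.60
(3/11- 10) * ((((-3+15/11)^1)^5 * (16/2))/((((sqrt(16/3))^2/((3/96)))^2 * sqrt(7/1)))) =56864187 * sqrt(7)/12698549248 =0.01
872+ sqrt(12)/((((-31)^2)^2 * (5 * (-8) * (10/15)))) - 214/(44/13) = 808.77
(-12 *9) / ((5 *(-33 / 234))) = 8424 / 55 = 153.16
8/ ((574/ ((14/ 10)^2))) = 28/ 1025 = 0.03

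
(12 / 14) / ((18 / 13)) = 0.62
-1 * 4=-4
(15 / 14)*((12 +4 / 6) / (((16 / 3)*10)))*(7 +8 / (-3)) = 247 / 224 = 1.10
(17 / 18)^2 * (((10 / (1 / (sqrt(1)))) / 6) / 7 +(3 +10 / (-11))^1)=77741 / 37422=2.08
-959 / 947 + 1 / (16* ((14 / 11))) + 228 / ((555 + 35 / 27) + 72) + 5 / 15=-721538653 / 2698904544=-0.27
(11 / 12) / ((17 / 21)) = 77 / 68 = 1.13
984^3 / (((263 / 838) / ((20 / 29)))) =15968323031040 / 7627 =2093657143.18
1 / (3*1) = 1 / 3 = 0.33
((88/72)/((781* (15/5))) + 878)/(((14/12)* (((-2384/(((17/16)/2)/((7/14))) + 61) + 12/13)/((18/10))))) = -743942134/1198234695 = -0.62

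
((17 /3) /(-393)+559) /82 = 329522 /48339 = 6.82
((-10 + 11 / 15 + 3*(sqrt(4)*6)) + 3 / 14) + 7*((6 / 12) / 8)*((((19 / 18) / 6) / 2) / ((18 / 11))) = 58723717 / 2177280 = 26.97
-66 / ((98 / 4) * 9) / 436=-11 / 16023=-0.00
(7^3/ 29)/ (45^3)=343/ 2642625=0.00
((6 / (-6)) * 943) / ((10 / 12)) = -5658 / 5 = -1131.60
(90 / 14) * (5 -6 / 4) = 45 / 2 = 22.50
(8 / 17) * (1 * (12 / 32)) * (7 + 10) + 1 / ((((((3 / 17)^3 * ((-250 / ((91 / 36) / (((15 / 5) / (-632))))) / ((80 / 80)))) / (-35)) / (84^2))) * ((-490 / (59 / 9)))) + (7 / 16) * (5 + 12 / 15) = 1867141134923 / 1458000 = 1280618.06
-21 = -21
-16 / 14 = -8 / 7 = -1.14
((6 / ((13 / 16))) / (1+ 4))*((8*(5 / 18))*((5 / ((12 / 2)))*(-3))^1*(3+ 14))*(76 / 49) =-413440 / 1911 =-216.35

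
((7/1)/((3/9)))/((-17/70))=-1470/17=-86.47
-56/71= -0.79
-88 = -88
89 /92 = 0.97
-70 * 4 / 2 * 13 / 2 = -910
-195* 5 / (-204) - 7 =-151 / 68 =-2.22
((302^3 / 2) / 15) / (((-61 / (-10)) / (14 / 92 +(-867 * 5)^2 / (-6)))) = -471407699179.68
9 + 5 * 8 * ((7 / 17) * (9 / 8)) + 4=536 / 17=31.53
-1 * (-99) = 99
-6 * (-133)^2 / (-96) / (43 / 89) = 1574321 / 688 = 2288.26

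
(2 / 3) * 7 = 14 / 3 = 4.67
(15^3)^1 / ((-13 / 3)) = -10125 / 13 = -778.85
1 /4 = 0.25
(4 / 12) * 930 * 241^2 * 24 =432122640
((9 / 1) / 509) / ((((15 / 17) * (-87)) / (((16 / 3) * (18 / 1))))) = -1632 / 73805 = -0.02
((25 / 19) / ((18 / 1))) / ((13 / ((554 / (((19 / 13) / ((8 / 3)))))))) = 55400 / 9747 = 5.68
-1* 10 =-10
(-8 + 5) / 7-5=-38 / 7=-5.43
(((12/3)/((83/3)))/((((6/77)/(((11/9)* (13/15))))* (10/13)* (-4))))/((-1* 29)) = 0.02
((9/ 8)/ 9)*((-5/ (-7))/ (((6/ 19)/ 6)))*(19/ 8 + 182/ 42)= 2185/ 192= 11.38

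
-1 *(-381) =381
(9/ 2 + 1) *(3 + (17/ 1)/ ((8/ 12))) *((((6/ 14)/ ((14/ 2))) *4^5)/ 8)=60192/ 49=1228.41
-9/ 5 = -1.80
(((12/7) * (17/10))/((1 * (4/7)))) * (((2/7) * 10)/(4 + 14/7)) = 17/7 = 2.43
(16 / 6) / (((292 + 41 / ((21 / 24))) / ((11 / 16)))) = 77 / 14232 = 0.01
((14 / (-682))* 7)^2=0.02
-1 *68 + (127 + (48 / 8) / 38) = 1124 / 19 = 59.16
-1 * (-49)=49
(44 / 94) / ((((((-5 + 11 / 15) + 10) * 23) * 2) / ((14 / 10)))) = 231 / 92966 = 0.00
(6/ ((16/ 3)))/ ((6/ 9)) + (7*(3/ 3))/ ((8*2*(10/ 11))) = 347/ 160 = 2.17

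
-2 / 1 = -2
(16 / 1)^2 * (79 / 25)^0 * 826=211456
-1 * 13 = -13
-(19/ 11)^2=-361/ 121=-2.98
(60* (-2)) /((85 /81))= -1944 /17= -114.35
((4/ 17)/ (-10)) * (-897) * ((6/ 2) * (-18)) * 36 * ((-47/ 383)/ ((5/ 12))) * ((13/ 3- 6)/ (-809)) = 24.89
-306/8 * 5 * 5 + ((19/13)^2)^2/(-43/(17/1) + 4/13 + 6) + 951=-29662567/7337980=-4.04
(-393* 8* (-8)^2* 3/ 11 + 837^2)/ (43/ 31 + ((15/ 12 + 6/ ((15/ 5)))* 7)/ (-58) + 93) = 17027326104/ 2478707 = 6869.44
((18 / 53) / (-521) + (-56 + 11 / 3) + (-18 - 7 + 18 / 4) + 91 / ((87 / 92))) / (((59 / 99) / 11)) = 431.83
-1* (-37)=37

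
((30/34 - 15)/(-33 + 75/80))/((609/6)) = 2560/590121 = 0.00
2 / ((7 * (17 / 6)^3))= 432 / 34391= 0.01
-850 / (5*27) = -170 / 27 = -6.30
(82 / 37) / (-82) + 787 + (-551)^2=11262355 / 37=304387.97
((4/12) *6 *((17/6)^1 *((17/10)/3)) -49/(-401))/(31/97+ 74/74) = 11669003/4619520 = 2.53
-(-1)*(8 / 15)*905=1448 / 3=482.67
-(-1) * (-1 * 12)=-12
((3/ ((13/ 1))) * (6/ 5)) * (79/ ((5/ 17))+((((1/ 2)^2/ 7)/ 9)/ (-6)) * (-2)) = 78101/ 1050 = 74.38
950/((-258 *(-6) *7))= 475/5418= 0.09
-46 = -46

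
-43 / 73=-0.59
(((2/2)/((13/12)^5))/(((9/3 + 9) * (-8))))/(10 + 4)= -1296/2599051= -0.00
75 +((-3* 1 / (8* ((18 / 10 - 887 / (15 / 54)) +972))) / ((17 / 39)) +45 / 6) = 13834325 / 167688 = 82.50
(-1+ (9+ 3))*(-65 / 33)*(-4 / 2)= 130 / 3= 43.33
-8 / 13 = -0.62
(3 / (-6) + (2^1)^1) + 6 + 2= 19 / 2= 9.50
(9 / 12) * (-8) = -6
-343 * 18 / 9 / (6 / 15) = -1715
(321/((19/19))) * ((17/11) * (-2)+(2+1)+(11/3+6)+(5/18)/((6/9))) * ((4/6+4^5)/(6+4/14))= 1518449947/2904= 522882.21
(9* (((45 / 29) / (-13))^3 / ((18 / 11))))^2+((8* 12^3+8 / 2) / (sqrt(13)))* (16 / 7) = 1004755640625 / 11484394236850756+221248* sqrt(13) / 91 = 8766.17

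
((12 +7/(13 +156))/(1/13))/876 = 2035/11388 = 0.18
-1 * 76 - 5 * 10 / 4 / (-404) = -61383 / 808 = -75.97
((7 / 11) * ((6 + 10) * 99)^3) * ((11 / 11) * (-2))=-5058256896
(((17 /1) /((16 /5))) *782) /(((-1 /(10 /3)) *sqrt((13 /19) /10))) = -166175 *sqrt(2470) /156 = -52940.69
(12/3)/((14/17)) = 34/7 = 4.86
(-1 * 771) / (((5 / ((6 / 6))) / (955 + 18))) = -150036.60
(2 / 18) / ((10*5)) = 0.00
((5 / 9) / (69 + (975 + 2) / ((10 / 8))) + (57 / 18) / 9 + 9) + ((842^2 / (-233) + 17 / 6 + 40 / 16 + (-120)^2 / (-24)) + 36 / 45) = -970500856321 / 267556230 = -3627.28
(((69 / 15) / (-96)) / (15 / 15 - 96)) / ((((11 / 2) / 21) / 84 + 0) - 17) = -3381 / 113933500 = -0.00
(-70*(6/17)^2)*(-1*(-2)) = -5040/289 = -17.44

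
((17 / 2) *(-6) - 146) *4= -788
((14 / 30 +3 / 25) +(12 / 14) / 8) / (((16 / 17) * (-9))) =-24769 / 302400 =-0.08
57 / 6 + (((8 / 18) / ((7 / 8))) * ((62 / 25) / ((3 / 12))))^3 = 1073852786837 / 7813968750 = 137.43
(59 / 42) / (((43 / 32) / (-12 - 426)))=-137824 / 301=-457.89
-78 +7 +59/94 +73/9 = -52673/846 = -62.26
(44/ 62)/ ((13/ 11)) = 242/ 403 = 0.60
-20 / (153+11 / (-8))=-160 / 1213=-0.13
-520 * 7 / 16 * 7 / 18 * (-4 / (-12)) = -3185 / 108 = -29.49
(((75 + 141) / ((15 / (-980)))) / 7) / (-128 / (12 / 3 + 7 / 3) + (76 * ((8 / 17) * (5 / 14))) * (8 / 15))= 427329 / 2840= 150.47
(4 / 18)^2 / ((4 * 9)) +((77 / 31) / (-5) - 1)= -168973 / 112995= -1.50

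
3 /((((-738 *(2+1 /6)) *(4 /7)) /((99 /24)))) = -231 /17056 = -0.01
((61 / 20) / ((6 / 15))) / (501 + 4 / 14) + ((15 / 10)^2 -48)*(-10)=12843367 / 28072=457.52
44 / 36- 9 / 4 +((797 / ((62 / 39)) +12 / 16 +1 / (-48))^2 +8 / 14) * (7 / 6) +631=3915246259375 / 13284864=294714.82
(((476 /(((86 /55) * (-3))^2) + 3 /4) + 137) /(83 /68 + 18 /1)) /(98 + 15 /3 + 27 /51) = 3066027299 /38279625120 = 0.08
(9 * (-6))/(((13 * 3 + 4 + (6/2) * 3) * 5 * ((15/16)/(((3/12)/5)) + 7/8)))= -108/10205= -0.01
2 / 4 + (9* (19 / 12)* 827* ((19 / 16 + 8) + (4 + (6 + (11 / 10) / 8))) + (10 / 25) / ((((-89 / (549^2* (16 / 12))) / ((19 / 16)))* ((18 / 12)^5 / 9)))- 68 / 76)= 12185909441 / 54112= 225197.91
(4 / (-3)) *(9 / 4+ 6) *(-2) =22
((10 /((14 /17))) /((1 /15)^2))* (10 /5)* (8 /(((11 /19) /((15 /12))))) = 7267500 /77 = 94383.12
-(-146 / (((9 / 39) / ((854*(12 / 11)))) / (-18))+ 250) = -116706974 / 11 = -10609724.91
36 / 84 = 3 / 7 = 0.43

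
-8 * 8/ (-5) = 64/ 5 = 12.80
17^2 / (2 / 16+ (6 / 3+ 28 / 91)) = 30056 / 253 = 118.80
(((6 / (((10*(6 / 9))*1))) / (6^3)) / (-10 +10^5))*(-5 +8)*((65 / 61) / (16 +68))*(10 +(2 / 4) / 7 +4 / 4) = 403 / 22953224448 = 0.00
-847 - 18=-865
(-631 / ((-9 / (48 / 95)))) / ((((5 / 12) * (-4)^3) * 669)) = -631 / 317775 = -0.00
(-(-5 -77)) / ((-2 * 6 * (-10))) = 41 / 60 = 0.68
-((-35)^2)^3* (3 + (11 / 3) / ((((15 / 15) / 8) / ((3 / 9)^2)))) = -310666890625 / 27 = -11506181134.26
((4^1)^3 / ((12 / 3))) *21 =336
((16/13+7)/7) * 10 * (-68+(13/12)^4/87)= -65615404025/82083456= -799.37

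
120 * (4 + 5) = 1080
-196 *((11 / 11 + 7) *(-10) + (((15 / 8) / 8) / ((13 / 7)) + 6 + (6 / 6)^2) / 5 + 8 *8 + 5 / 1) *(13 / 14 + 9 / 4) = 24814713 / 4160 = 5965.08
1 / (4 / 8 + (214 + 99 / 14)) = 7 / 1551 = 0.00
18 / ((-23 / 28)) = -21.91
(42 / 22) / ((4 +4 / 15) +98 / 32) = 5040 / 19349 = 0.26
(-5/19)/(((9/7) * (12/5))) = -175/2052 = -0.09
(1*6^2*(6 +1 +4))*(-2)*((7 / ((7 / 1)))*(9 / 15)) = -2376 / 5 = -475.20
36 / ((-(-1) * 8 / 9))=81 / 2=40.50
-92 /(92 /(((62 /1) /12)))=-31 /6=-5.17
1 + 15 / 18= 1.83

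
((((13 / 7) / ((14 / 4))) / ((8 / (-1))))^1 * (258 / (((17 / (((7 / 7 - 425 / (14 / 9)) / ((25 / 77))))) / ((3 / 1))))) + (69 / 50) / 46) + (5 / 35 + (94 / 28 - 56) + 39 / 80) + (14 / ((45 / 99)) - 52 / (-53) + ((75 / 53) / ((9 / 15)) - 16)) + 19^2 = 2859.02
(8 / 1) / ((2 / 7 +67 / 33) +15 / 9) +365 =42206 / 115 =367.01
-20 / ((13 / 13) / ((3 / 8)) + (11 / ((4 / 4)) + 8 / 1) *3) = -60 / 179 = -0.34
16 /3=5.33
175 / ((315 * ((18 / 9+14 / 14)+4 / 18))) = 5 / 29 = 0.17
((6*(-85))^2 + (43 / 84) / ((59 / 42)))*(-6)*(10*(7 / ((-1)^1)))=6445287030 / 59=109242153.05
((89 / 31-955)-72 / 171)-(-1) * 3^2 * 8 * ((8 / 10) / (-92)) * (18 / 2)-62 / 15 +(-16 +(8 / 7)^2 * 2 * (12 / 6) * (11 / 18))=-5825620834 / 5974227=-975.13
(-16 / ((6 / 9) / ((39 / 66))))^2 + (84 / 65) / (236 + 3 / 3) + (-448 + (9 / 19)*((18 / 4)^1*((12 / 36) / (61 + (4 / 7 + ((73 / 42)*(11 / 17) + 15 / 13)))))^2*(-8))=-4178209934670216164 / 16924554289067425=-246.87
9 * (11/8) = 99/8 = 12.38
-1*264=-264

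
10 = 10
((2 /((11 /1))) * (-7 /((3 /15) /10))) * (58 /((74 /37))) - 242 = -2087.45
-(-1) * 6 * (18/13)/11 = 108/143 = 0.76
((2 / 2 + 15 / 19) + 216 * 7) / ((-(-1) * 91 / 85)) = 2444770 / 1729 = 1413.98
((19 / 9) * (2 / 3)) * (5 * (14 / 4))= 665 / 27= 24.63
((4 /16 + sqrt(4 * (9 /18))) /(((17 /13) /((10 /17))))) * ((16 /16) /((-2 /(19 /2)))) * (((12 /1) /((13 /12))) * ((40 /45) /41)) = -6080 * sqrt(2) /11849 - 1520 /11849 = -0.85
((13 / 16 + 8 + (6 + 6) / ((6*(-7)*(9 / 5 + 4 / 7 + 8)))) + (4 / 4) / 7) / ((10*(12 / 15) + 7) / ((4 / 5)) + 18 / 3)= 0.36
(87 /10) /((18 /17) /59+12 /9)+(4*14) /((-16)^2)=2165419 /325280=6.66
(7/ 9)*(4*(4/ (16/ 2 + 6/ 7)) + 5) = 1477/ 279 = 5.29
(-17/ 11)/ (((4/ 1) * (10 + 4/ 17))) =-289/ 7656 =-0.04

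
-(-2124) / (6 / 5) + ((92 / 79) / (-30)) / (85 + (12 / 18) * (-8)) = 167096804 / 94405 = 1770.00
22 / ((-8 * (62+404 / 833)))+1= 199037 / 208200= 0.96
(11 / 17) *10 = 110 / 17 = 6.47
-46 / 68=-23 / 34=-0.68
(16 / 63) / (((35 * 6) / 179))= 1432 / 6615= 0.22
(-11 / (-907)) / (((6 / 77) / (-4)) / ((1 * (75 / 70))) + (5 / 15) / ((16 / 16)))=1815 / 47164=0.04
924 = 924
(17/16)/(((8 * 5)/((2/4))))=17/1280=0.01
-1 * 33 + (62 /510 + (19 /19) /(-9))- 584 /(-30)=-13.52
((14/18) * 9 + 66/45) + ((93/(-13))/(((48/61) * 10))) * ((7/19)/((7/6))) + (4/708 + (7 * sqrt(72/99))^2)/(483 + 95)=6108742539/741241072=8.24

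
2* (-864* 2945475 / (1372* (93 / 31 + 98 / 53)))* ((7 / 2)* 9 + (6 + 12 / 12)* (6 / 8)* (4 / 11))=-505796967000 / 19789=-25559501.09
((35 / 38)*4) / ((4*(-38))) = -35 / 1444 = -0.02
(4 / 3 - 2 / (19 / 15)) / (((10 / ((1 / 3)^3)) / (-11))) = 77 / 7695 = 0.01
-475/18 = -26.39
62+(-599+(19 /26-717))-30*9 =-39605 /26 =-1523.27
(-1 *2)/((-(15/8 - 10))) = -16/65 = -0.25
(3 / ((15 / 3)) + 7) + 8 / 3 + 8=274 / 15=18.27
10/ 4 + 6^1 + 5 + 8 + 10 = 63/ 2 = 31.50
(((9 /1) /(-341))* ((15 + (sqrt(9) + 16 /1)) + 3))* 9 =-2997 /341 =-8.79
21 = 21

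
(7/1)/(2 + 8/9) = 63/26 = 2.42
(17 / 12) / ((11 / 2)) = 17 / 66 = 0.26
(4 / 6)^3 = 8 / 27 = 0.30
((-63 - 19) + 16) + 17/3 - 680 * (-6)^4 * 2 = -5287861/3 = -1762620.33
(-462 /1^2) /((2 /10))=-2310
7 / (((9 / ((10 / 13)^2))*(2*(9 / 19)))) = 6650 / 13689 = 0.49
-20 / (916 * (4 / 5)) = -25 / 916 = -0.03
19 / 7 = 2.71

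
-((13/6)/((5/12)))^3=-17576/125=-140.61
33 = 33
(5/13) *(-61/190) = -61/494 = -0.12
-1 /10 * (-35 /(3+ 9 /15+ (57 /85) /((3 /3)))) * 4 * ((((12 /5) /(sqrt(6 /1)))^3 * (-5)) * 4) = -61.67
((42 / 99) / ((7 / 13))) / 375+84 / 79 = 1041554 / 977625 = 1.07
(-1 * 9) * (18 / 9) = -18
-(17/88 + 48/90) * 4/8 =-959/2640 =-0.36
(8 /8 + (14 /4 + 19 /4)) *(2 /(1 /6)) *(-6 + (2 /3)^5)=-52762 /81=-651.38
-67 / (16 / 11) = -737 / 16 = -46.06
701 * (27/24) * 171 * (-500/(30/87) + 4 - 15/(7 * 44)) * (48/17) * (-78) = 3306946846437/77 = 42947361642.04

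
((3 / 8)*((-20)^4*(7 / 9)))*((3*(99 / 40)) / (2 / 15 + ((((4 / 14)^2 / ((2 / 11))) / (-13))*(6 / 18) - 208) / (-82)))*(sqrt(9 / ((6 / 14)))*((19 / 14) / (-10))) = -18422278875*sqrt(21) / 1046009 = -80708.18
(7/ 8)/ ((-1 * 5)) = -7/ 40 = -0.18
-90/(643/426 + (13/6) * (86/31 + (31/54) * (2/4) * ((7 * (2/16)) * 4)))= -256724640/27660197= -9.28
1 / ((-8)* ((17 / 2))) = -1 / 68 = -0.01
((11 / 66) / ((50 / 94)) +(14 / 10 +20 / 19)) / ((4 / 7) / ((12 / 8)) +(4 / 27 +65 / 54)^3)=1448170164 / 1492935925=0.97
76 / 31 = 2.45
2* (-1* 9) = -18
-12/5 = -2.40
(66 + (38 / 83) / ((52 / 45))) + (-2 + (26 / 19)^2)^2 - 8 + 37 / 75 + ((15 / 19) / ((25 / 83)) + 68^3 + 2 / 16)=26533771348776769 / 84369815400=314493.65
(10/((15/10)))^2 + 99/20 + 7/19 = 170189/3420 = 49.76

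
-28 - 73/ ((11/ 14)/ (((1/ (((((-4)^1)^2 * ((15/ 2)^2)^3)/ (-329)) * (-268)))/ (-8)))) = -28.00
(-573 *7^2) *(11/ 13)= -308847/ 13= -23757.46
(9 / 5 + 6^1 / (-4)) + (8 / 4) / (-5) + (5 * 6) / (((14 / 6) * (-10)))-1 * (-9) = 533 / 70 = 7.61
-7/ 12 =-0.58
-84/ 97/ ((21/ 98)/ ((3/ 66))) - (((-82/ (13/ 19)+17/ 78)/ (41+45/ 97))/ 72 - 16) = 15.86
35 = 35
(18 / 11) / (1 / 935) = 1530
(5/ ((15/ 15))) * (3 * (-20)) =-300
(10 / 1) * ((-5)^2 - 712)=-6870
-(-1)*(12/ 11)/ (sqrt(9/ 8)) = 8*sqrt(2)/ 11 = 1.03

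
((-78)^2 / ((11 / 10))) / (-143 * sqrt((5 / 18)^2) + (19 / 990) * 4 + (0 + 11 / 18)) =-1368900 / 9661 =-141.69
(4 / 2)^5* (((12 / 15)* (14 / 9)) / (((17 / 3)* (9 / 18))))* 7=25088 / 255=98.38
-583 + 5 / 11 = -6408 / 11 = -582.55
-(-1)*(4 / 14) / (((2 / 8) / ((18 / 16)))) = 9 / 7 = 1.29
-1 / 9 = -0.11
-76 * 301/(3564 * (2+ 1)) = -5719/2673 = -2.14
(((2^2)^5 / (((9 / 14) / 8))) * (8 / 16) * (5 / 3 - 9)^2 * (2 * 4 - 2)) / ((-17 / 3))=-55508992 / 153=-362803.87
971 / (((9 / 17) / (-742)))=-12248194 / 9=-1360910.44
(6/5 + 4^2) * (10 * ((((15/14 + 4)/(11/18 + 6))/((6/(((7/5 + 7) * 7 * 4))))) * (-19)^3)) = -3015435888/85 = -35475716.33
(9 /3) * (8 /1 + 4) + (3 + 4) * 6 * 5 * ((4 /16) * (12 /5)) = 162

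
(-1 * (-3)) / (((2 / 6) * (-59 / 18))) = -162 / 59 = -2.75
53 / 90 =0.59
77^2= 5929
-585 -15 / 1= -600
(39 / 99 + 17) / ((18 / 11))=10.63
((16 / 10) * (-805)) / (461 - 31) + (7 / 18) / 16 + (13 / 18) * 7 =129073 / 61920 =2.08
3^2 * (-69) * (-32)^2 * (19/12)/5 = -1006848/5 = -201369.60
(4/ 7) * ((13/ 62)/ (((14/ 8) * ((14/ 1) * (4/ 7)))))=13/ 1519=0.01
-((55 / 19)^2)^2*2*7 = -128108750 / 130321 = -983.02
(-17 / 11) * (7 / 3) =-3.61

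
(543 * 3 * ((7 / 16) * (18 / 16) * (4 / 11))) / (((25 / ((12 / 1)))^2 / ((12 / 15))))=1847286 / 34375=53.74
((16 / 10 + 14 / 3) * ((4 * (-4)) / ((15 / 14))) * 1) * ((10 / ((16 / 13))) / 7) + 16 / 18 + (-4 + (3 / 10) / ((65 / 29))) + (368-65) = 191.40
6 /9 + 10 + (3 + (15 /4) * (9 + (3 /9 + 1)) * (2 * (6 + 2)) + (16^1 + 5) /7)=1910 /3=636.67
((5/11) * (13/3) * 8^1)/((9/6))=1040/99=10.51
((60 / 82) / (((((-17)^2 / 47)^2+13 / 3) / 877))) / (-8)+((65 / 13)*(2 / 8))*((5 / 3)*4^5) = 58574150689 / 27481152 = 2131.43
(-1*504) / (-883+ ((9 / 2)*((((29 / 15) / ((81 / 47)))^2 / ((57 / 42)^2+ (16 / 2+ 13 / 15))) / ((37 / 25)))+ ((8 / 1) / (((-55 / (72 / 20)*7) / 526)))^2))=-4757936270135895000 / 6283361172690899947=-0.76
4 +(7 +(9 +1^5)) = 21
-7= -7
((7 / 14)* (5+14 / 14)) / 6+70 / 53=193 / 106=1.82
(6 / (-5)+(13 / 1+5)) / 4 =21 / 5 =4.20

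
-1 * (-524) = 524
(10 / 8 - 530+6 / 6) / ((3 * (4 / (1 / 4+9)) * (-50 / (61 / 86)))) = 5.77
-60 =-60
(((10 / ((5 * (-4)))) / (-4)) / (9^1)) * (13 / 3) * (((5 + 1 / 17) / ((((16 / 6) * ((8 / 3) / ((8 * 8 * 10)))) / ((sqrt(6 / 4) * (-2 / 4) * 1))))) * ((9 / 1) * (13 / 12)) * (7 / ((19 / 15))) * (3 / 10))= -2289105 * sqrt(6) / 20672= -271.24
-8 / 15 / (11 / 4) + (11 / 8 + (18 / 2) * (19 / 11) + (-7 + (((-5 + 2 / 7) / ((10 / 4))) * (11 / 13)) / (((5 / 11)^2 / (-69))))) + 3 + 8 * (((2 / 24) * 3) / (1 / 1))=547.59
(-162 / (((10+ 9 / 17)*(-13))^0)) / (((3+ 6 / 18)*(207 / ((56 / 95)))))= -1512 / 10925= -0.14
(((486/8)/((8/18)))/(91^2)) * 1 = 2187/132496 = 0.02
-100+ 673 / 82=-7527 / 82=-91.79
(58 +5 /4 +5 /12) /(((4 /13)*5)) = 2327 /60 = 38.78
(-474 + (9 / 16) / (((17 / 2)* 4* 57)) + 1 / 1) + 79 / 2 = -4480653 / 10336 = -433.50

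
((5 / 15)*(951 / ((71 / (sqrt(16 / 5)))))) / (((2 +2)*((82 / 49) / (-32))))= -248528*sqrt(5) / 14555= -38.18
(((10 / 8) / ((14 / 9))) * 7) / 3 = 15 / 8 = 1.88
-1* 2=-2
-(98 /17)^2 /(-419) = 9604 /121091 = 0.08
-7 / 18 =-0.39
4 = 4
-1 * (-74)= 74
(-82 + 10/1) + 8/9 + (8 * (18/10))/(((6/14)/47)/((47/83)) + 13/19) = -234009772/4629375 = -50.55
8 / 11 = 0.73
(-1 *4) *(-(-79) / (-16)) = 79 / 4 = 19.75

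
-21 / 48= -7 / 16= -0.44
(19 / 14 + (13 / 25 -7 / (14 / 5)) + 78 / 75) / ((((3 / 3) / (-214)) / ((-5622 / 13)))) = 87826884 / 2275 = 38605.22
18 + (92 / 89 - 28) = -798 / 89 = -8.97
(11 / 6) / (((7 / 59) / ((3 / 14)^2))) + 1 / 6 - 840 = -6907667 / 8232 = -839.12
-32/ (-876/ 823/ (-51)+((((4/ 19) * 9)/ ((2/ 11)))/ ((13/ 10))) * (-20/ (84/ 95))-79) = 40741792/ 331406227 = 0.12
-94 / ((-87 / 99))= 3102 / 29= 106.97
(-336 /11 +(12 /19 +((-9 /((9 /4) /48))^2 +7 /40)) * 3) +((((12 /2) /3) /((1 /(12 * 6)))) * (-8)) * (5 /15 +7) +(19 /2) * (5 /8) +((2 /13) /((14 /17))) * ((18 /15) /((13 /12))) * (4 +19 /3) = 2019987222731 /19779760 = 102123.95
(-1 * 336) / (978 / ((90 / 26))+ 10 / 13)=-2340 / 1973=-1.19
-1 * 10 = -10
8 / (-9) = -8 / 9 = -0.89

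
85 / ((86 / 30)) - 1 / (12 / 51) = 25.40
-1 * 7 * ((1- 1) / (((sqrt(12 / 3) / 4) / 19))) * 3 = 0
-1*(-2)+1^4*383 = 385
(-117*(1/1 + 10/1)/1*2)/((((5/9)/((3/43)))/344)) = -555984/5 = -111196.80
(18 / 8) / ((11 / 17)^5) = 12778713 / 644204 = 19.84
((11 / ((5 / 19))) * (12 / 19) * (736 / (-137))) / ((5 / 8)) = -777216 / 3425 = -226.92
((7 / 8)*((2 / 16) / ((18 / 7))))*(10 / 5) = 49 / 576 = 0.09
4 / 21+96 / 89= 2372 / 1869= 1.27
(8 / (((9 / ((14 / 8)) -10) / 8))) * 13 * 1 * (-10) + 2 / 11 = 320354 / 187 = 1713.12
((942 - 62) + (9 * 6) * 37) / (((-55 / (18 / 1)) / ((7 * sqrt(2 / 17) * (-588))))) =213225264 * sqrt(34) / 935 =1329739.31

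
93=93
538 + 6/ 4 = 1079/ 2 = 539.50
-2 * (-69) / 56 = 69 / 28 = 2.46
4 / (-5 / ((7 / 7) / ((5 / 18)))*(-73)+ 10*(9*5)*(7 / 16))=288 / 21475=0.01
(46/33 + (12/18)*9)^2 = 59536/1089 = 54.67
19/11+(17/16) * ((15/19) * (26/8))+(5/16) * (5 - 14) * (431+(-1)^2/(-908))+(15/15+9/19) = -915655437/759088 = -1206.26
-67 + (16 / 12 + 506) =1321 / 3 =440.33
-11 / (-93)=11 / 93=0.12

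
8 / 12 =2 / 3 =0.67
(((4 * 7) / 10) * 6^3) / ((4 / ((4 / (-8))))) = -378 / 5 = -75.60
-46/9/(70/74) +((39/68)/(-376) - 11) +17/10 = -118430477/8053920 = -14.70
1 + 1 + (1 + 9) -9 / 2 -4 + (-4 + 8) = 15 / 2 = 7.50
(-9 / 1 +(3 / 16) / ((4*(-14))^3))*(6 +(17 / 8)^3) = -201930325395 / 1438646272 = -140.36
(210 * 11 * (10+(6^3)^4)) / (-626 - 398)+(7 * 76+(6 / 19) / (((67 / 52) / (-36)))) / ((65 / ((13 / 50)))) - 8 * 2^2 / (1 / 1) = -200034734659490363 / 40736000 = -4910514892.47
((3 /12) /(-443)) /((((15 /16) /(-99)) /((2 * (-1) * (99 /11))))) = -2376 /2215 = -1.07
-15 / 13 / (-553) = 15 / 7189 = 0.00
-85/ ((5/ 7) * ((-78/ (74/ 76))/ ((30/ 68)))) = 1295/ 1976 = 0.66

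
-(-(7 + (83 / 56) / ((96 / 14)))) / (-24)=-2771 / 9216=-0.30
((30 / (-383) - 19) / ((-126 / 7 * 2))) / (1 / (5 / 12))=36535 / 165456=0.22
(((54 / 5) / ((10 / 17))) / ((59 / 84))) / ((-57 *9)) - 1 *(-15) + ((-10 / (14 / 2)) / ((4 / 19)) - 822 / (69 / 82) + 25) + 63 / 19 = -940.39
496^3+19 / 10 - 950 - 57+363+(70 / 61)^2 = 4540486815019 / 37210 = 122023295.22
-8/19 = -0.42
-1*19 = -19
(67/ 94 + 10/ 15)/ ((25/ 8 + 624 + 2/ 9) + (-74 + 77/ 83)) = 387444/ 155680309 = 0.00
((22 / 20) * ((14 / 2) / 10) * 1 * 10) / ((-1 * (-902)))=7 / 820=0.01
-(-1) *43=43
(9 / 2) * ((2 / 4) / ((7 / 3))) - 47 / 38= -145 / 532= -0.27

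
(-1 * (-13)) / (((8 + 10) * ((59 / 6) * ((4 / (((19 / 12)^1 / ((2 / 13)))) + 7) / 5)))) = 3211 / 64605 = 0.05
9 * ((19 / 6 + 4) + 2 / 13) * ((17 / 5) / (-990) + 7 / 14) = 701759 / 21450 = 32.72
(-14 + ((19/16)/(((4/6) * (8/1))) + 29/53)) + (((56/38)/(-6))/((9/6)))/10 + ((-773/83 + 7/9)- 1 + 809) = 252337477243/320951040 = 786.22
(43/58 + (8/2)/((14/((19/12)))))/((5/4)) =2908/3045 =0.96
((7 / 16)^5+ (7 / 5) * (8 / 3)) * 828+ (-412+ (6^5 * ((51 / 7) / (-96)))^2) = 22540572563101 / 64225280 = 350961.06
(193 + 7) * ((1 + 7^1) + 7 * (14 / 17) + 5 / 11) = 531800 / 187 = 2843.85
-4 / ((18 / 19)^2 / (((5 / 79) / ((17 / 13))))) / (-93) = 23465 / 10116819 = 0.00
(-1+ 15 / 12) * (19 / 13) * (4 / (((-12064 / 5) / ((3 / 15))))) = -19 / 156832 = -0.00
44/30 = 22/15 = 1.47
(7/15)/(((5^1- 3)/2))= 7/15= 0.47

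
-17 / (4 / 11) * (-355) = 66385 / 4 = 16596.25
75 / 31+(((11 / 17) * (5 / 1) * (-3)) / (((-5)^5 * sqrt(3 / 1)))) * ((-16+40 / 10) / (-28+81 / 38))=5016 * sqrt(3) / 10444375+75 / 31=2.42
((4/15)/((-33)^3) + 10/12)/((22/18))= 0.68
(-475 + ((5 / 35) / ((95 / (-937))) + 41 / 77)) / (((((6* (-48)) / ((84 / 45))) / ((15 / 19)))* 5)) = 3481037 / 7147800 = 0.49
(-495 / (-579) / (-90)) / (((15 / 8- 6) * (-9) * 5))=-4 / 78165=-0.00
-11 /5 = -2.20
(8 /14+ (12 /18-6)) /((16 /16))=-100 /21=-4.76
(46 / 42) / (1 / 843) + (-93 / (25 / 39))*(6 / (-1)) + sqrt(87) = sqrt(87) + 313909 / 175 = 1803.09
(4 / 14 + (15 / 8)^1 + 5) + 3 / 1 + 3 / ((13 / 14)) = 9749 / 728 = 13.39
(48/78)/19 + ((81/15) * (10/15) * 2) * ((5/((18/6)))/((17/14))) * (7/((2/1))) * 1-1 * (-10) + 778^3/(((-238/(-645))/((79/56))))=740853904250541/411502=1800365257.64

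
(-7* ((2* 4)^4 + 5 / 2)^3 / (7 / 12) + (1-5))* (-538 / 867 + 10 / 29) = 5726834312184182 / 25143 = 227770525083.89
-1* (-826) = 826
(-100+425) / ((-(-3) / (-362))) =-117650 / 3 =-39216.67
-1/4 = -0.25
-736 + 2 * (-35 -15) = -836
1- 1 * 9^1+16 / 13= -88 / 13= -6.77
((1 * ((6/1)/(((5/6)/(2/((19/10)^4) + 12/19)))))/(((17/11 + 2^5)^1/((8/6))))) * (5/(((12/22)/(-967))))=-95766017248/48088449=-1991.46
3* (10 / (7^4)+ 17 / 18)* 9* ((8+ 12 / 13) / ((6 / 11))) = 13078043 / 31213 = 418.99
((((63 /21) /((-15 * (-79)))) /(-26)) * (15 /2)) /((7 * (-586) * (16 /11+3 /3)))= 11 /151659144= 0.00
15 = 15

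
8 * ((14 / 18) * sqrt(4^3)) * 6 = 896 / 3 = 298.67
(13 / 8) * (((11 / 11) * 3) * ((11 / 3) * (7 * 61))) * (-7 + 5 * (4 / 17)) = -6045039 / 136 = -44448.82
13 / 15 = 0.87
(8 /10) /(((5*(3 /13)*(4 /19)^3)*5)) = 89167 /6000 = 14.86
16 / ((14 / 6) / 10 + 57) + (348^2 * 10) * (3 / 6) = 1039678320 / 1717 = 605520.28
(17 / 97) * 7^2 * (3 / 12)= 833 / 388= 2.15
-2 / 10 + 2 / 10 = 0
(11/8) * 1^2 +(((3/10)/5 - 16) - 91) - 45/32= -85577/800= -106.97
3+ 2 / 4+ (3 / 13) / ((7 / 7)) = 97 / 26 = 3.73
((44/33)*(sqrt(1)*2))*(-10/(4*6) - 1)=-34/9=-3.78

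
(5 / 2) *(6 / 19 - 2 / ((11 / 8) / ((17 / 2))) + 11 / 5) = -24.62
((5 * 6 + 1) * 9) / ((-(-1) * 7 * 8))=279 / 56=4.98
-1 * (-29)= 29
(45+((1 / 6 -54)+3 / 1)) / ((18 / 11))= -385 / 108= -3.56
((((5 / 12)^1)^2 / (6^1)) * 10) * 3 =125 / 144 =0.87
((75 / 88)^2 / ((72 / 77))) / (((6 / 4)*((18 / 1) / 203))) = 888125 / 152064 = 5.84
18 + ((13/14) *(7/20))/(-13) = 719/40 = 17.98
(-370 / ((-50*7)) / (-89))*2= -74 / 3115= -0.02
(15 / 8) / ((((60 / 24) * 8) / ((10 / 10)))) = 0.09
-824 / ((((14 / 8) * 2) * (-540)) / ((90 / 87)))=824 / 1827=0.45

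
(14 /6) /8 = 7 /24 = 0.29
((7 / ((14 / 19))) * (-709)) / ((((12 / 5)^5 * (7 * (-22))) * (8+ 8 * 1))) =42096875 / 1226244096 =0.03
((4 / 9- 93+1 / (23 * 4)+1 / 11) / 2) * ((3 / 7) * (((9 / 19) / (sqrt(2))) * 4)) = -2526207 * sqrt(2) / 134596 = -26.54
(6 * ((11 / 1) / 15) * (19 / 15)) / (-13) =-418 / 975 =-0.43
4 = 4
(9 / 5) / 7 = 9 / 35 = 0.26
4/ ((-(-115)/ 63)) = 252/ 115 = 2.19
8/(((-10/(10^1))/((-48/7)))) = 384/7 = 54.86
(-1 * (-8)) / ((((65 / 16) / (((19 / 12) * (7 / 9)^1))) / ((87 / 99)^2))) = 3579296 / 1911195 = 1.87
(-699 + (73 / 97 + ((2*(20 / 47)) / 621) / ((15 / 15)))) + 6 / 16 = -15806159623 / 22649112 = -697.87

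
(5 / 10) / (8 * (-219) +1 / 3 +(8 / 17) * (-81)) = -51 / 182558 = -0.00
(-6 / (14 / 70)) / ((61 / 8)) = -240 / 61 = -3.93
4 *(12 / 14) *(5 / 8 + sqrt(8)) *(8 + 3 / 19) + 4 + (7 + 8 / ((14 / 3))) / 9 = 26872 / 1197 + 7440 *sqrt(2) / 133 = 101.56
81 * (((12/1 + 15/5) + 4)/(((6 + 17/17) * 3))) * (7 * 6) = 3078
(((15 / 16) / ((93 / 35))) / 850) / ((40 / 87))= 609 / 674560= 0.00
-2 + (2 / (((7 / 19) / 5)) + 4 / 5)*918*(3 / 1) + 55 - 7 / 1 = 2695022 / 35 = 77000.63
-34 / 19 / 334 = -17 / 3173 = -0.01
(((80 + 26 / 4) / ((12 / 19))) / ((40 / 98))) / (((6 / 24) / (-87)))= -4670827 / 40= -116770.68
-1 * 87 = -87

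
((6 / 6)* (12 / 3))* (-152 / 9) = -608 / 9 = -67.56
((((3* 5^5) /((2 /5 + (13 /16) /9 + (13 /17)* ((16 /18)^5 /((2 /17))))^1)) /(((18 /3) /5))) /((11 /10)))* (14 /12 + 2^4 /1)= 6335465625000 /212909323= 29756.64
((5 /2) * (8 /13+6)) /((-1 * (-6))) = 215 /78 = 2.76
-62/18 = -31/9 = -3.44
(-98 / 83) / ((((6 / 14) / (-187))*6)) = 64141 / 747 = 85.86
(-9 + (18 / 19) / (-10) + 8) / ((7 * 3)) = -104 / 1995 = -0.05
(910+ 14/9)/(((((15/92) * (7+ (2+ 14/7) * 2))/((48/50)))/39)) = 78495872/5625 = 13954.82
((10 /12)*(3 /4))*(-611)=-3055 /8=-381.88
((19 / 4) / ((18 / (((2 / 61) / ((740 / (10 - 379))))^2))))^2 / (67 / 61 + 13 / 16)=82628077401 / 31734760770398600000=0.00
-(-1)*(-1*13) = -13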